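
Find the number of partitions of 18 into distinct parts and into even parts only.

8

They are:
18
2, 16
4, 14
6, 12
2, 4, 12
8, 10
2, 6, 10
4, 6, 8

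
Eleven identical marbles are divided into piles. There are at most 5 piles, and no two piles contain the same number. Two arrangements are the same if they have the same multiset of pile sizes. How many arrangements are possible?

12

They are:
11
1 + 10
2 + 9
3 + 8
1 + 2 + 8
4 + 7
1 + 3 + 7
5 + 6
1 + 4 + 6
2 + 3 + 6
2 + 4 + 5
1 + 2 + 3 + 5
That's 12 in total.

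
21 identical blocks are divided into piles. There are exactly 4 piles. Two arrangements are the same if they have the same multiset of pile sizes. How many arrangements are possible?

72

Enumerating by decreasing first part gives 72 partitions in all.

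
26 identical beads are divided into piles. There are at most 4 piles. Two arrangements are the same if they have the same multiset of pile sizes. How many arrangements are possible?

206

There are 206 such partitions.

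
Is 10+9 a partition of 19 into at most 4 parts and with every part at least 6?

Yes

The parts sum to 19, and the condition 'there are at most 4 summands' holds; the condition 'every summand is at least 6' holds.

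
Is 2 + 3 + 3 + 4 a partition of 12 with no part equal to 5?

Yes

The parts sum to 12, and the condition 'no summand equals 5' holds.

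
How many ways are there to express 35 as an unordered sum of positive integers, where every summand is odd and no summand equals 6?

585

There are 585 such partitions.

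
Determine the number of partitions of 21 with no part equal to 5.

561

Counting exhaustively, 561 partitions satisfy the conditions.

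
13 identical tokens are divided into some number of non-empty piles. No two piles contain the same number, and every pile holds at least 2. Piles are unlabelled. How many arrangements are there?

Listing the qualifying partitions of 13:
13
11,2
10,3
9,4
8,5
8,3,2
7,6
7,4,2
6,5,2
6,4,3

10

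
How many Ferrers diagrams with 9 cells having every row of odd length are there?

8

Enumerating:
9
7+1+1
5+3+1
5+1+1+1+1
3+3+3
3+3+1+1+1
3+1+1+1+1+1+1
1+1+1+1+1+1+1+1+1
That's 8 in total.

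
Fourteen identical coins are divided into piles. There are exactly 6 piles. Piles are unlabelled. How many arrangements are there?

20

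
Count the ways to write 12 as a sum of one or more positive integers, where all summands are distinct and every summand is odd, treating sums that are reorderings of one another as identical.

3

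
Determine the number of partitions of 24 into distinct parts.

Systematic enumeration (by largest part, then next-largest, …) yields 122.

122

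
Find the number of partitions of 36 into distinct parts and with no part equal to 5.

Counting exhaustively, 440 partitions satisfy the conditions.

440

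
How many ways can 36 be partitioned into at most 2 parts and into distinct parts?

18

Enumerating:
36
35,1
34,2
33,3
32,4
31,5
30,6
29,7
28,8
27,9
26,10
25,11
24,12
23,13
22,14
21,15
20,16
19,17
Counting gives 18.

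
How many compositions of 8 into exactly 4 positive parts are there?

A composition of 8 into 4 positive parts is chosen by placing 3 dividers among the 7 gaps between 8 units: C(7,3) = 35.

35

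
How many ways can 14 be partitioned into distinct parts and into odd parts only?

3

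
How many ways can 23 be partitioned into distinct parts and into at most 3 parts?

45

There are too many to list fully; the first 12 (by largest part) are:
23
1+22
2+21
3+20
1+2+20
4+19
1+3+19
5+18
1+4+18
2+3+18
6+17
1+5+17
…and 33 more, for 45 total.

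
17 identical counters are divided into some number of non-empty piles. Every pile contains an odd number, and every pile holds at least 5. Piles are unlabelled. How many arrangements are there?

2

They are:
17
5, 5, 7
Counting gives 2.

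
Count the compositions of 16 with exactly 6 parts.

By stars and bars with positive parts, the count is C(15,5) = 3003.

3003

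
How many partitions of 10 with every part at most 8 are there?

40

A partial list (first 12 by largest part):
2,8
1,1,8
3,7
1,2,7
1,1,1,7
4,6
1,3,6
2,2,6
1,1,2,6
1,1,1,1,6
5,5
1,4,5
…and 28 more, for 40 total.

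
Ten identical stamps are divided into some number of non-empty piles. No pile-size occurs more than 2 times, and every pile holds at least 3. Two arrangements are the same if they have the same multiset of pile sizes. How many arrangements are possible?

5

The partitions of 10 that satisfy the conditions:
10
3 + 7
4 + 6
5 + 5
3 + 3 + 4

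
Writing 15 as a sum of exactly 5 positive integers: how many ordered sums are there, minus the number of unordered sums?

971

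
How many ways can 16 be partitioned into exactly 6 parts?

A partial list (first 12 by largest part):
11+1+1+1+1+1
10+2+1+1+1+1
9+3+1+1+1+1
9+2+2+1+1+1
8+4+1+1+1+1
8+3+2+1+1+1
8+2+2+2+1+1
7+5+1+1+1+1
7+4+2+1+1+1
7+3+3+1+1+1
7+3+2+2+1+1
7+2+2+2+2+1
…and 23 more, for 35 total.

35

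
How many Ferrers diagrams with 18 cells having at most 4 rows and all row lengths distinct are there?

43

There are too many to list fully; the first 12 (by largest part) are:
18
17 + 1
16 + 2
15 + 3
15 + 2 + 1
14 + 4
14 + 3 + 1
13 + 5
13 + 4 + 1
13 + 3 + 2
12 + 6
12 + 5 + 1
…and 31 more, for 43 total.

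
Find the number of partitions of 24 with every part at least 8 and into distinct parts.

The partitions of 24 that satisfy the conditions:
24
16+8
15+9
14+10
13+11

5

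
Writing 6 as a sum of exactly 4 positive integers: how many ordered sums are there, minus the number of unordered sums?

8

Compositions: C(5,3) = 10.
Unordered (partitions into 4 parts): 2.
Difference: 10 − 2 = 8.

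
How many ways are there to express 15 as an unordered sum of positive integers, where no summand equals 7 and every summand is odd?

21

They are:
15
13+1+1
11+3+1
11+1+1+1+1
9+5+1
9+3+3
9+3+1+1+1
9+1+1+1+1+1+1
5+5+5
5+5+3+1+1
5+5+1+1+1+1+1
5+3+3+3+1
5+3+3+1+1+1+1
5+3+1+1+1+1+1+1+1
5+1+1+1+1+1+1+1+1+1+1
3+3+3+3+3
3+3+3+3+1+1+1
3+3+3+1+1+1+1+1+1
3+3+1+1+1+1+1+1+1+1+1
3+1+1+1+1+1+1+1+1+1+1+1+1
1+1+1+1+1+1+1+1+1+1+1+1+1+1+1
That's 21 in total.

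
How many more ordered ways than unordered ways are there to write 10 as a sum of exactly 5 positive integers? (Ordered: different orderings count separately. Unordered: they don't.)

Compositions: C(9,4) = 126.
Unordered (partitions into 5 parts): 7.
Difference: 126 − 7 = 119.

119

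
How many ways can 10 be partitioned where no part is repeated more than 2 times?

The partitions of 10 that satisfy the conditions:
10
9 + 1
8 + 2
8 + 1 + 1
7 + 3
7 + 2 + 1
6 + 4
6 + 3 + 1
6 + 2 + 2
6 + 2 + 1 + 1
5 + 5
5 + 4 + 1
5 + 3 + 2
5 + 3 + 1 + 1
5 + 2 + 2 + 1
4 + 4 + 2
4 + 4 + 1 + 1
4 + 3 + 3
4 + 3 + 2 + 1
4 + 2 + 2 + 1 + 1
3 + 3 + 2 + 2
3 + 3 + 2 + 1 + 1
That's 22 in total.

22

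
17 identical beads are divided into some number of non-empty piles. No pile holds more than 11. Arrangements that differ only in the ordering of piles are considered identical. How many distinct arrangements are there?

278

There are 278 such partitions.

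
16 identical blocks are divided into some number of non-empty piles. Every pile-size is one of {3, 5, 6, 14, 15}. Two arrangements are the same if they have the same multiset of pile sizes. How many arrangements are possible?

2

Enumerating:
6, 5, 5
5, 5, 3, 3
That's 2 in total.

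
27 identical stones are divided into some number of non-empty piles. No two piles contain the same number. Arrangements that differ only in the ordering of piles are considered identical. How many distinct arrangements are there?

Direct enumeration gives 192 partitions.

192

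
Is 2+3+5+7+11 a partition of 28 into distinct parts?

The parts sum to 28, and the condition 'all summands are distinct' holds.

Yes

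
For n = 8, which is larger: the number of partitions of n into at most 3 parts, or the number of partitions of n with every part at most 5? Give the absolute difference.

8

Partitions of 8 into at most 3 parts: 10.
Partitions of 8 with every part at most 5: 18.
|10 − 18| = 8.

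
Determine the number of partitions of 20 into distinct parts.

A partial list (first 12 by largest part):
20
1 + 19
2 + 18
3 + 17
1 + 2 + 17
4 + 16
1 + 3 + 16
5 + 15
1 + 4 + 15
2 + 3 + 15
6 + 14
1 + 5 + 14
…and 52 more, for 64 total.

64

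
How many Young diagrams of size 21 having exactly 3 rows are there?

37

A partial list (first 12 by largest part):
19, 1, 1
18, 2, 1
17, 3, 1
17, 2, 2
16, 4, 1
16, 3, 2
15, 5, 1
15, 4, 2
15, 3, 3
14, 6, 1
14, 5, 2
14, 4, 3
…and 25 more, for 37 total.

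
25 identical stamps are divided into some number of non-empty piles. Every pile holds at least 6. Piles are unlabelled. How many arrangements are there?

17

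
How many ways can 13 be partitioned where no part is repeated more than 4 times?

76

A full systematic count gives 76.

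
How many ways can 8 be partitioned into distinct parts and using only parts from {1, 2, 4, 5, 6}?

The partitions of 8 that satisfy the conditions:
6+2
5+2+1
That's 2 in total.

2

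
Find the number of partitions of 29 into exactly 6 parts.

454

There are 454 such partitions.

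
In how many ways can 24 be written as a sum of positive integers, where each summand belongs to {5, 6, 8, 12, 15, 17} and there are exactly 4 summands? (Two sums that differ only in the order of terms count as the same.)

2

Listing the qualifying partitions of 24:
5, 5, 6, 8
6, 6, 6, 6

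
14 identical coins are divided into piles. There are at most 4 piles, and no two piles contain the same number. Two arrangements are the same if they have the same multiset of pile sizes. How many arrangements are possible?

22

Enumerating:
14
13 + 1
12 + 2
11 + 3
11 + 2 + 1
10 + 4
10 + 3 + 1
9 + 5
9 + 4 + 1
9 + 3 + 2
8 + 6
8 + 5 + 1
8 + 4 + 2
8 + 3 + 2 + 1
7 + 6 + 1
7 + 5 + 2
7 + 4 + 3
7 + 4 + 2 + 1
6 + 5 + 3
6 + 5 + 2 + 1
6 + 4 + 3 + 1
5 + 4 + 3 + 2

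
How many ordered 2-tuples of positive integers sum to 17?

16

By stars and bars with positive parts, the count is C(16,1) = 16.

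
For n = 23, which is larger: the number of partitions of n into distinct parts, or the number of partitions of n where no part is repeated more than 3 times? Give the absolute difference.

Partitions of 23 into distinct parts: 104.
Partitions of 23 where no part is repeated more than 3 times: 592.
|104 − 592| = 488.

488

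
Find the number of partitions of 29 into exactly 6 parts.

454

A full systematic count gives 454.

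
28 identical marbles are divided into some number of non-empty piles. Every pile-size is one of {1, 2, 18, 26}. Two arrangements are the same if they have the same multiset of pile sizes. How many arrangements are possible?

Enumerating:
2, 26
1, 1, 26
2, 2, 2, 2, 2, 18
1, 1, 2, 2, 2, 2, 18
1, 1, 1, 1, 2, 2, 2, 18
1, 1, 1, 1, 1, 1, 2, 2, 18
1, 1, 1, 1, 1, 1, 1, 1, 2, 18
1, 1, 1, 1, 1, 1, 1, 1, 1, 1, 18
2, 2, 2, 2, 2, 2, 2, 2, 2, 2, 2, 2, 2, 2
1, 1, 2, 2, 2, 2, 2, 2, 2, 2, 2, 2, 2, 2, 2
1, 1, 1, 1, 2, 2, 2, 2, 2, 2, 2, 2, 2, 2, 2, 2
1, 1, 1, 1, 1, 1, 2, 2, 2, 2, 2, 2, 2, 2, 2, 2, 2
1, 1, 1, 1, 1, 1, 1, 1, 2, 2, 2, 2, 2, 2, 2, 2, 2, 2
1, 1, 1, 1, 1, 1, 1, 1, 1, 1, 2, 2, 2, 2, 2, 2, 2, 2, 2
1, 1, 1, 1, 1, 1, 1, 1, 1, 1, 1, 1, 2, 2, 2, 2, 2, 2, 2, 2
1, 1, 1, 1, 1, 1, 1, 1, 1, 1, 1, 1, 1, 1, 2, 2, 2, 2, 2, 2, 2
1, 1, 1, 1, 1, 1, 1, 1, 1, 1, 1, 1, 1, 1, 1, 1, 2, 2, 2, 2, 2, 2
1, 1, 1, 1, 1, 1, 1, 1, 1, 1, 1, 1, 1, 1, 1, 1, 1, 1, 2, 2, 2, 2, 2
1, 1, 1, 1, 1, 1, 1, 1, 1, 1, 1, 1, 1, 1, 1, 1, 1, 1, 1, 1, 2, 2, 2, 2
1, 1, 1, 1, 1, 1, 1, 1, 1, 1, 1, 1, 1, 1, 1, 1, 1, 1, 1, 1, 1, 1, 2, 2, 2
1, 1, 1, 1, 1, 1, 1, 1, 1, 1, 1, 1, 1, 1, 1, 1, 1, 1, 1, 1, 1, 1, 1, 1, 2, 2
1, 1, 1, 1, 1, 1, 1, 1, 1, 1, 1, 1, 1, 1, 1, 1, 1, 1, 1, 1, 1, 1, 1, 1, 1, 1, 2
1, 1, 1, 1, 1, 1, 1, 1, 1, 1, 1, 1, 1, 1, 1, 1, 1, 1, 1, 1, 1, 1, 1, 1, 1, 1, 1, 1
That's 23 in total.

23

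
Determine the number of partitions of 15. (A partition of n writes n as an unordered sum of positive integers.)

176

Direct enumeration gives 176 partitions.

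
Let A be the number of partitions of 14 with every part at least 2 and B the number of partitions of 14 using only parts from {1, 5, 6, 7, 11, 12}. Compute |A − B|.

Partitions of 14 with every part at least 2: 34.
Partitions of 14 using only parts from {1, 5, 6, 7, 11, 12}: 12.
|34 − 12| = 22.

22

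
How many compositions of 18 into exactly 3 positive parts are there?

136

Place 2 bars in the 17 internal gaps of a row of 18 dots: C(17,2) = 136.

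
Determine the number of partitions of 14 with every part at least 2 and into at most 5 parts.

There are too many to list fully; the first 12 (by largest part) are:
14
12, 2
11, 3
10, 4
10, 2, 2
9, 5
9, 3, 2
8, 6
8, 4, 2
8, 3, 3
8, 2, 2, 2
7, 7
…and 19 more, for 31 total.

31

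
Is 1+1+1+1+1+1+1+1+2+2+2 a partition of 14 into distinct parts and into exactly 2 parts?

No

The parts sum to 14, and the condition 'all summands are distinct' is violated.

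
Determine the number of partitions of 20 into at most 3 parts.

44

There are too many to list fully; the first 12 (by largest part) are:
20
19+1
18+2
18+1+1
17+3
17+2+1
16+4
16+3+1
16+2+2
15+5
15+4+1
15+3+2
…and 32 more, for 44 total.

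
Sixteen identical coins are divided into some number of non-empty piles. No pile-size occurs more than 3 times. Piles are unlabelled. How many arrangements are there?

There are 132 such partitions.

132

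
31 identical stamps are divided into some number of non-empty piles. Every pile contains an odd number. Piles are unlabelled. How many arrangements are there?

340

Direct enumeration gives 340 partitions.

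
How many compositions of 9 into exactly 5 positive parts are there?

70

A composition of 9 into 5 positive parts is chosen by placing 4 dividers among the 8 gaps between 9 units: C(8,4) = 70.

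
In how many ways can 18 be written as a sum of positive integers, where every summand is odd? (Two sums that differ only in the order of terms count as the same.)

46

There are too many to list fully; the first 12 (by largest part) are:
1 + 17
3 + 15
1 + 1 + 1 + 15
5 + 13
1 + 1 + 3 + 13
1 + 1 + 1 + 1 + 1 + 13
7 + 11
1 + 1 + 5 + 11
1 + 3 + 3 + 11
1 + 1 + 1 + 1 + 3 + 11
1 + 1 + 1 + 1 + 1 + 1 + 1 + 11
9 + 9
…and 34 more, for 46 total.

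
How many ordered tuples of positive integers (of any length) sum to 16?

32768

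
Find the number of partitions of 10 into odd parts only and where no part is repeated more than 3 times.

6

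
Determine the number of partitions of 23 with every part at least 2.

253

Enumerating by decreasing first part gives 253 partitions in all.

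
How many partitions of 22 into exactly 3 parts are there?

There are too many to list fully; the first 12 (by largest part) are:
20 + 1 + 1
19 + 2 + 1
18 + 3 + 1
18 + 2 + 2
17 + 4 + 1
17 + 3 + 2
16 + 5 + 1
16 + 4 + 2
16 + 3 + 3
15 + 6 + 1
15 + 5 + 2
15 + 4 + 3
…and 28 more, for 40 total.

40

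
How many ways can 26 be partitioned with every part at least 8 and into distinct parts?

6

Enumerating:
26
18,8
17,9
16,10
15,11
14,12
Counting gives 6.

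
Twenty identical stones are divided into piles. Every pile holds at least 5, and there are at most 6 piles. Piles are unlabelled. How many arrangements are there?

13

They are:
20
15 + 5
14 + 6
13 + 7
12 + 8
11 + 9
10 + 10
10 + 5 + 5
9 + 6 + 5
8 + 7 + 5
8 + 6 + 6
7 + 7 + 6
5 + 5 + 5 + 5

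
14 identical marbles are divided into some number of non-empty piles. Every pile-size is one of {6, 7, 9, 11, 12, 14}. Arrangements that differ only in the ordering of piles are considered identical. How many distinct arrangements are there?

The partitions of 14 that satisfy the conditions:
14
7 + 7

2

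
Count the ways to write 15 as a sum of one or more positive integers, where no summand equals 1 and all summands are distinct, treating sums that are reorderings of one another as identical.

15

They are:
15
13, 2
12, 3
11, 4
10, 5
10, 3, 2
9, 6
9, 4, 2
8, 7
8, 5, 2
8, 4, 3
7, 6, 2
7, 5, 3
6, 5, 4
6, 4, 3, 2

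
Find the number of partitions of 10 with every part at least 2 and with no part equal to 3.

8

The partitions of 10 that satisfy the conditions:
10
8,2
6,4
6,2,2
5,5
4,4,2
4,2,2,2
2,2,2,2,2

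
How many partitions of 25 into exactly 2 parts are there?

12

The partitions of 25 that satisfy the conditions:
1 + 24
2 + 23
3 + 22
4 + 21
5 + 20
6 + 19
7 + 18
8 + 17
9 + 16
10 + 15
11 + 14
12 + 13
Counting gives 12.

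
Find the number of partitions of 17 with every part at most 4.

72

Counting exhaustively, 72 partitions satisfy the conditions.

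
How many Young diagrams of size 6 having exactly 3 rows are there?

3

They are:
4+1+1
3+2+1
2+2+2
Counting gives 3.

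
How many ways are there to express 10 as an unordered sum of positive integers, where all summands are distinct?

They are:
10
1 + 9
2 + 8
3 + 7
1 + 2 + 7
4 + 6
1 + 3 + 6
1 + 4 + 5
2 + 3 + 5
1 + 2 + 3 + 4
Counting gives 10.

10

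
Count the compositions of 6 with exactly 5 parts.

Place 4 bars in the 5 internal gaps of a row of 6 dots: C(5,4) = 5.

5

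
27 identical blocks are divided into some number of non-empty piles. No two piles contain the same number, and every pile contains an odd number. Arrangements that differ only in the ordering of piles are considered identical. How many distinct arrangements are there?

14

Listing the qualifying partitions of 27:
27
1+3+23
1+5+21
1+7+19
3+5+19
1+9+17
3+7+17
1+11+15
3+9+15
5+7+15
3+11+13
5+9+13
7+9+11
1+3+5+7+11
That's 14 in total.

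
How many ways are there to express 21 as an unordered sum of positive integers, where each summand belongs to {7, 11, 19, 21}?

They are:
21
7 + 7 + 7

2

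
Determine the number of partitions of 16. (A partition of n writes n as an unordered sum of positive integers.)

231

Direct enumeration gives 231 partitions.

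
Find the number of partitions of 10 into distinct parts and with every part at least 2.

Listing the qualifying partitions of 10:
10
2+8
3+7
4+6
2+3+5

5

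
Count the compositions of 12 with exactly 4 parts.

Equivalently, choose which 3 of the 11 gaps become plus signs: C(11,3) = 165.

165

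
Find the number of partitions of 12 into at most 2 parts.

7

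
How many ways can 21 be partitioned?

There are 792 such partitions.

792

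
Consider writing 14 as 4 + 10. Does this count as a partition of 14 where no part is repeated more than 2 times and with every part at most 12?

The parts sum to 14, and the condition 'no summand is used more than 2 times' holds; the condition 'no summand exceeds 12' holds.

Yes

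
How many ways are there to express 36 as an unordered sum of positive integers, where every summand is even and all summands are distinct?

A partial list (first 12 by largest part):
36
34 + 2
32 + 4
30 + 6
30 + 4 + 2
28 + 8
28 + 6 + 2
26 + 10
26 + 8 + 2
26 + 6 + 4
24 + 12
24 + 10 + 2
…and 34 more, for 46 total.

46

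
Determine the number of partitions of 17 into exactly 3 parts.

24

They are:
15 + 1 + 1
14 + 2 + 1
13 + 3 + 1
13 + 2 + 2
12 + 4 + 1
12 + 3 + 2
11 + 5 + 1
11 + 4 + 2
11 + 3 + 3
10 + 6 + 1
10 + 5 + 2
10 + 4 + 3
9 + 7 + 1
9 + 6 + 2
9 + 5 + 3
9 + 4 + 4
8 + 8 + 1
8 + 7 + 2
8 + 6 + 3
8 + 5 + 4
7 + 7 + 3
7 + 6 + 4
7 + 5 + 5
6 + 6 + 5
That's 24 in total.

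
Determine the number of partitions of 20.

627

Counting exhaustively, 627 partitions satisfy the conditions.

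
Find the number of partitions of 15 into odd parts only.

27

A partial list (first 12 by largest part):
15
1,1,13
1,3,11
1,1,1,1,11
1,5,9
3,3,9
1,1,1,3,9
1,1,1,1,1,1,9
1,7,7
3,5,7
1,1,1,5,7
1,1,3,3,7
…and 15 more, for 27 total.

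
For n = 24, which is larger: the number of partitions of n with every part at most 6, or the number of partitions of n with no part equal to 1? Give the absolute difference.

212

Partitions of 24 with every part at most 6: 532.
Partitions of 24 with no part equal to 1: 320.
|532 − 320| = 212.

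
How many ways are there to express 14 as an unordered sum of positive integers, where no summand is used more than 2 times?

57

There are too many to list fully; the first 12 (by largest part) are:
14
13+1
12+2
12+1+1
11+3
11+2+1
10+4
10+3+1
10+2+2
10+2+1+1
9+5
9+4+1
…and 45 more, for 57 total.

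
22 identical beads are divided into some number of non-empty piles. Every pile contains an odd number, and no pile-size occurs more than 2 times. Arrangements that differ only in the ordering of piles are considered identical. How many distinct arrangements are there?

23

They are:
21, 1
19, 3
17, 5
17, 3, 1, 1
15, 7
15, 5, 1, 1
15, 3, 3, 1
13, 9
13, 7, 1, 1
13, 5, 3, 1
11, 11
11, 9, 1, 1
11, 7, 3, 1
11, 5, 5, 1
11, 5, 3, 3
9, 9, 3, 1
9, 7, 5, 1
9, 7, 3, 3
9, 5, 5, 3
9, 5, 3, 3, 1, 1
7, 7, 5, 3
7, 7, 3, 3, 1, 1
7, 5, 5, 3, 1, 1
That's 23 in total.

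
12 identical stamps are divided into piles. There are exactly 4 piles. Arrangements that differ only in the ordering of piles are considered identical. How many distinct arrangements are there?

The partitions of 12 that satisfy the conditions:
9 + 1 + 1 + 1
8 + 2 + 1 + 1
7 + 3 + 1 + 1
7 + 2 + 2 + 1
6 + 4 + 1 + 1
6 + 3 + 2 + 1
6 + 2 + 2 + 2
5 + 5 + 1 + 1
5 + 4 + 2 + 1
5 + 3 + 3 + 1
5 + 3 + 2 + 2
4 + 4 + 3 + 1
4 + 4 + 2 + 2
4 + 3 + 3 + 2
3 + 3 + 3 + 3
Counting gives 15.

15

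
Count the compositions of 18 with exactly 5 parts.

2380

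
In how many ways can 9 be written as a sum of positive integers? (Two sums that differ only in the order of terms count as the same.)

A partial list (first 12 by largest part):
9
1,8
2,7
1,1,7
3,6
1,2,6
1,1,1,6
4,5
1,3,5
2,2,5
1,1,2,5
1,1,1,1,5
…and 18 more, for 30 total.

30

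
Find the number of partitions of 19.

490

Systematic enumeration (by largest part, then next-largest, …) yields 490.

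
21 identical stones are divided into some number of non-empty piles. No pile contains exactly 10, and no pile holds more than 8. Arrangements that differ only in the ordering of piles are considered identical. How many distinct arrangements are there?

525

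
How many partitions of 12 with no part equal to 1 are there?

21

They are:
12
10+2
9+3
8+4
8+2+2
7+5
7+3+2
6+6
6+4+2
6+3+3
6+2+2+2
5+5+2
5+4+3
5+3+2+2
4+4+4
4+4+2+2
4+3+3+2
4+2+2+2+2
3+3+3+3
3+3+2+2+2
2+2+2+2+2+2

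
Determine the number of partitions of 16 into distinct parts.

32

There are too many to list fully; the first 12 (by largest part) are:
16
1, 15
2, 14
3, 13
1, 2, 13
4, 12
1, 3, 12
5, 11
1, 4, 11
2, 3, 11
6, 10
1, 5, 10
…and 20 more, for 32 total.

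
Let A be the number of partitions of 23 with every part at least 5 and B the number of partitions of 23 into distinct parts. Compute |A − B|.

83

Partitions of 23 with every part at least 5: 21.
Partitions of 23 into distinct parts: 104.
|21 − 104| = 83.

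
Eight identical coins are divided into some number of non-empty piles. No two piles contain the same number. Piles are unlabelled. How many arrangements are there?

The partitions of 8 that satisfy the conditions:
8
1 + 7
2 + 6
3 + 5
1 + 2 + 5
1 + 3 + 4
That's 6 in total.

6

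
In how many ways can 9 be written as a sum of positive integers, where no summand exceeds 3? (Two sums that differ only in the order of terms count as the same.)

12

Listing the qualifying partitions of 9:
3+3+3
1+2+3+3
1+1+1+3+3
2+2+2+3
1+1+2+2+3
1+1+1+1+2+3
1+1+1+1+1+1+3
1+2+2+2+2
1+1+1+2+2+2
1+1+1+1+1+2+2
1+1+1+1+1+1+1+2
1+1+1+1+1+1+1+1+1
Counting gives 12.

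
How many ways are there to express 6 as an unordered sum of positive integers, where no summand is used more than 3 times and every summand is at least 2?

The partitions of 6 that satisfy the conditions:
6
4,2
3,3
2,2,2

4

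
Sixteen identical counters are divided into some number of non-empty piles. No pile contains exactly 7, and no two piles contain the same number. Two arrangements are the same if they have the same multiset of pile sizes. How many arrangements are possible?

25

Listing the qualifying partitions of 16:
16
15,1
14,2
13,3
13,2,1
12,4
12,3,1
11,5
11,4,1
11,3,2
10,6
10,5,1
10,4,2
10,3,2,1
9,6,1
9,5,2
9,4,3
9,4,2,1
8,6,2
8,5,3
8,5,2,1
8,4,3,1
6,5,4,1
6,5,3,2
6,4,3,2,1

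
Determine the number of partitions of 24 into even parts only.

77

Counting exhaustively, 77 partitions satisfy the conditions.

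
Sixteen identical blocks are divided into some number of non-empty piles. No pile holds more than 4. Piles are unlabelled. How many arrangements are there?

64

A partial list (first 12 by largest part):
4, 4, 4, 4
1, 3, 4, 4, 4
2, 2, 4, 4, 4
1, 1, 2, 4, 4, 4
1, 1, 1, 1, 4, 4, 4
2, 3, 3, 4, 4
1, 1, 3, 3, 4, 4
1, 2, 2, 3, 4, 4
1, 1, 1, 2, 3, 4, 4
1, 1, 1, 1, 1, 3, 4, 4
2, 2, 2, 2, 4, 4
1, 1, 2, 2, 2, 4, 4
…and 52 more, for 64 total.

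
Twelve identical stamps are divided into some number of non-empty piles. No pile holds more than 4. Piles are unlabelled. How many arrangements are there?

34

There are too many to list fully; the first 12 (by largest part) are:
4, 4, 4
1, 3, 4, 4
2, 2, 4, 4
1, 1, 2, 4, 4
1, 1, 1, 1, 4, 4
2, 3, 3, 4
1, 1, 3, 3, 4
1, 2, 2, 3, 4
1, 1, 1, 2, 3, 4
1, 1, 1, 1, 1, 3, 4
2, 2, 2, 2, 4
1, 1, 2, 2, 2, 4
…and 22 more, for 34 total.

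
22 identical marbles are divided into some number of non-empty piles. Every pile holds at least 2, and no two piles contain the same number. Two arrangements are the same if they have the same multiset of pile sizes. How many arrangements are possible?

48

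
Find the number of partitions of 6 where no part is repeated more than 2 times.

They are:
6
5,1
4,2
4,1,1
3,3
3,2,1
2,2,1,1
Counting gives 7.

7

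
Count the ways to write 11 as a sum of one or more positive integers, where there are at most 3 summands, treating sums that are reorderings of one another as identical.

16

The partitions of 11 that satisfy the conditions:
11
10, 1
9, 2
9, 1, 1
8, 3
8, 2, 1
7, 4
7, 3, 1
7, 2, 2
6, 5
6, 4, 1
6, 3, 2
5, 5, 1
5, 4, 2
5, 3, 3
4, 4, 3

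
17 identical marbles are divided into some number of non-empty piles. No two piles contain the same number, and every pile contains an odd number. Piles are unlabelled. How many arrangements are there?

5

The partitions of 17 that satisfy the conditions:
17
13+3+1
11+5+1
9+7+1
9+5+3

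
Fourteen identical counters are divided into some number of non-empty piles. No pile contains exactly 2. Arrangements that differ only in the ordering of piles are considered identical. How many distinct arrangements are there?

There are too many to list fully; the first 12 (by largest part) are:
14
13 + 1
12 + 1 + 1
11 + 3
11 + 1 + 1 + 1
10 + 4
10 + 3 + 1
10 + 1 + 1 + 1 + 1
9 + 5
9 + 4 + 1
9 + 3 + 1 + 1
9 + 1 + 1 + 1 + 1 + 1
…and 46 more, for 58 total.

58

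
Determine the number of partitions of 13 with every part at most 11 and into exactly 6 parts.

Listing the qualifying partitions of 13:
8, 1, 1, 1, 1, 1
7, 2, 1, 1, 1, 1
6, 3, 1, 1, 1, 1
6, 2, 2, 1, 1, 1
5, 4, 1, 1, 1, 1
5, 3, 2, 1, 1, 1
5, 2, 2, 2, 1, 1
4, 4, 2, 1, 1, 1
4, 3, 3, 1, 1, 1
4, 3, 2, 2, 1, 1
4, 2, 2, 2, 2, 1
3, 3, 3, 2, 1, 1
3, 3, 2, 2, 2, 1
3, 2, 2, 2, 2, 2
That's 14 in total.

14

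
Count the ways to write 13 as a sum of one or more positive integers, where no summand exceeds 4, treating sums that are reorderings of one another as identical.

39

A partial list (first 12 by largest part):
4+4+4+1
4+4+3+2
4+4+3+1+1
4+4+2+2+1
4+4+2+1+1+1
4+4+1+1+1+1+1
4+3+3+3
4+3+3+2+1
4+3+3+1+1+1
4+3+2+2+2
4+3+2+2+1+1
4+3+2+1+1+1+1
…and 27 more, for 39 total.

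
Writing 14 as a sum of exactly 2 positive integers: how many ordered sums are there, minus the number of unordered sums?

Ordered (compositions into 2 parts): C(13,1) = 13.
Partitions of 14 into exactly 2 parts: 7.
Difference: 13 − 7 = 6.

6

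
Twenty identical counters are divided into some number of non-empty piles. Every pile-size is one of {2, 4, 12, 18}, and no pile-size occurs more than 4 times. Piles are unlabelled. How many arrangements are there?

6

The partitions of 20 that satisfy the conditions:
2, 18
4, 4, 12
2, 2, 4, 12
2, 2, 2, 2, 12
2, 2, 4, 4, 4, 4
2, 2, 2, 2, 4, 4, 4
Counting gives 6.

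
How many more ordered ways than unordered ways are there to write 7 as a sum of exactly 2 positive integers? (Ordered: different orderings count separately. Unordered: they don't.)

Ordered (compositions into 2 parts): C(6,1) = 6.
Unordered (partitions into 2 parts): 3.
Difference: 6 − 3 = 3.

3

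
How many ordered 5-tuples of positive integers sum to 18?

2380

By stars and bars with positive parts, the count is C(17,4) = 2380.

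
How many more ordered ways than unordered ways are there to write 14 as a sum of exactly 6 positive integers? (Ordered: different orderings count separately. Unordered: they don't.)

Ordered (compositions into 6 parts): C(13,5) = 1287.
Partitions of 14 into exactly 6 parts: 20.
Difference: 1287 − 20 = 1267.

1267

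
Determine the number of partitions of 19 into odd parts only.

There are too many to list fully; the first 12 (by largest part) are:
19
17,1,1
15,3,1
15,1,1,1,1
13,5,1
13,3,3
13,3,1,1,1
13,1,1,1,1,1,1
11,7,1
11,5,3
11,5,1,1,1
11,3,3,1,1
…and 42 more, for 54 total.

54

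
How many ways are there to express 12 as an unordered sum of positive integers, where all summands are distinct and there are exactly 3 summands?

7

They are:
9+2+1
8+3+1
7+4+1
7+3+2
6+5+1
6+4+2
5+4+3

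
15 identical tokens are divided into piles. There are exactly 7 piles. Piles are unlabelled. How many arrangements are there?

21

Enumerating:
9 + 1 + 1 + 1 + 1 + 1 + 1
8 + 2 + 1 + 1 + 1 + 1 + 1
7 + 3 + 1 + 1 + 1 + 1 + 1
7 + 2 + 2 + 1 + 1 + 1 + 1
6 + 4 + 1 + 1 + 1 + 1 + 1
6 + 3 + 2 + 1 + 1 + 1 + 1
6 + 2 + 2 + 2 + 1 + 1 + 1
5 + 5 + 1 + 1 + 1 + 1 + 1
5 + 4 + 2 + 1 + 1 + 1 + 1
5 + 3 + 3 + 1 + 1 + 1 + 1
5 + 3 + 2 + 2 + 1 + 1 + 1
5 + 2 + 2 + 2 + 2 + 1 + 1
4 + 4 + 3 + 1 + 1 + 1 + 1
4 + 4 + 2 + 2 + 1 + 1 + 1
4 + 3 + 3 + 2 + 1 + 1 + 1
4 + 3 + 2 + 2 + 2 + 1 + 1
4 + 2 + 2 + 2 + 2 + 2 + 1
3 + 3 + 3 + 3 + 1 + 1 + 1
3 + 3 + 3 + 2 + 2 + 1 + 1
3 + 3 + 2 + 2 + 2 + 2 + 1
3 + 2 + 2 + 2 + 2 + 2 + 2
Counting gives 21.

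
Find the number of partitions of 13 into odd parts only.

18

Enumerating:
13
1 + 1 + 11
1 + 3 + 9
1 + 1 + 1 + 1 + 9
1 + 5 + 7
3 + 3 + 7
1 + 1 + 1 + 3 + 7
1 + 1 + 1 + 1 + 1 + 1 + 7
3 + 5 + 5
1 + 1 + 1 + 5 + 5
1 + 1 + 3 + 3 + 5
1 + 1 + 1 + 1 + 1 + 3 + 5
1 + 1 + 1 + 1 + 1 + 1 + 1 + 1 + 5
1 + 3 + 3 + 3 + 3
1 + 1 + 1 + 1 + 3 + 3 + 3
1 + 1 + 1 + 1 + 1 + 1 + 1 + 3 + 3
1 + 1 + 1 + 1 + 1 + 1 + 1 + 1 + 1 + 1 + 3
1 + 1 + 1 + 1 + 1 + 1 + 1 + 1 + 1 + 1 + 1 + 1 + 1
That's 18 in total.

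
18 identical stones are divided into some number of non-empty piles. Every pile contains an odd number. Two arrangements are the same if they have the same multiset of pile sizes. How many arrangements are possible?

There are too many to list fully; the first 12 (by largest part) are:
17+1
15+3
15+1+1+1
13+5
13+3+1+1
13+1+1+1+1+1
11+7
11+5+1+1
11+3+3+1
11+3+1+1+1+1
11+1+1+1+1+1+1+1
9+9
…and 34 more, for 46 total.

46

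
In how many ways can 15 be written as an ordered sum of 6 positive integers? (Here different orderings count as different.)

Equivalently, choose which 5 of the 14 gaps become plus signs: C(14,5) = 2002.

2002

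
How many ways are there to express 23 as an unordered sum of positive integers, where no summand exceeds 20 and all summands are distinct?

There are 101 such partitions.

101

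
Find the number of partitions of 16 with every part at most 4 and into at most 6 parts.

Listing the qualifying partitions of 16:
4+4+4+4
4+4+4+3+1
4+4+4+2+2
4+4+4+2+1+1
4+4+3+3+2
4+4+3+3+1+1
4+4+3+2+2+1
4+4+2+2+2+2
4+3+3+3+3
4+3+3+3+2+1
4+3+3+2+2+2
3+3+3+3+3+1
3+3+3+3+2+2

13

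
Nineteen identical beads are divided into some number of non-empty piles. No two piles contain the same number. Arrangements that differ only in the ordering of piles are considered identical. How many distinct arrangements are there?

54

A partial list (first 12 by largest part):
19
18,1
17,2
16,3
16,2,1
15,4
15,3,1
14,5
14,4,1
14,3,2
13,6
13,5,1
…and 42 more, for 54 total.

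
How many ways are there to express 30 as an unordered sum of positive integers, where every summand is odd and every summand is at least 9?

They are:
9,21
11,19
13,17
15,15
Counting gives 4.

4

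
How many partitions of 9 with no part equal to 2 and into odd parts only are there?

They are:
9
1 + 1 + 7
1 + 3 + 5
1 + 1 + 1 + 1 + 5
3 + 3 + 3
1 + 1 + 1 + 3 + 3
1 + 1 + 1 + 1 + 1 + 1 + 3
1 + 1 + 1 + 1 + 1 + 1 + 1 + 1 + 1
That's 8 in total.

8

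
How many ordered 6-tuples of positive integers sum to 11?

252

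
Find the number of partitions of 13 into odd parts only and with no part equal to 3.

They are:
13
11, 1, 1
9, 1, 1, 1, 1
7, 5, 1
7, 1, 1, 1, 1, 1, 1
5, 5, 1, 1, 1
5, 1, 1, 1, 1, 1, 1, 1, 1
1, 1, 1, 1, 1, 1, 1, 1, 1, 1, 1, 1, 1

8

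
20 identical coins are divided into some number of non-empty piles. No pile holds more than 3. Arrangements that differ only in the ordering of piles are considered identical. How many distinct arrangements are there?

44

A partial list (first 12 by largest part):
3,3,3,3,3,3,2
3,3,3,3,3,3,1,1
3,3,3,3,3,2,2,1
3,3,3,3,3,2,1,1,1
3,3,3,3,3,1,1,1,1,1
3,3,3,3,2,2,2,2
3,3,3,3,2,2,2,1,1
3,3,3,3,2,2,1,1,1,1
3,3,3,3,2,1,1,1,1,1,1
3,3,3,3,1,1,1,1,1,1,1,1
3,3,3,2,2,2,2,2,1
3,3,3,2,2,2,2,1,1,1
…and 32 more, for 44 total.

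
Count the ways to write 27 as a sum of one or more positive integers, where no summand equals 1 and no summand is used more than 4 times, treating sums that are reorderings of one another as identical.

483

Systematic enumeration (by largest part, then next-largest, …) yields 483.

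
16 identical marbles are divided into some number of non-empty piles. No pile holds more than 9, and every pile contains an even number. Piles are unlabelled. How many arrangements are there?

They are:
8+8
8+6+2
8+4+4
8+4+2+2
8+2+2+2+2
6+6+4
6+6+2+2
6+4+4+2
6+4+2+2+2
6+2+2+2+2+2
4+4+4+4
4+4+4+2+2
4+4+2+2+2+2
4+2+2+2+2+2+2
2+2+2+2+2+2+2+2
That's 15 in total.

15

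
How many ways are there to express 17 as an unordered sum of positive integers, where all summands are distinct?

38

There are too many to list fully; the first 12 (by largest part) are:
17
1+16
2+15
3+14
1+2+14
4+13
1+3+13
5+12
1+4+12
2+3+12
6+11
1+5+11
…and 26 more, for 38 total.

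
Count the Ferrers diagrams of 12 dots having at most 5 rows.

A partial list (first 12 by largest part):
12
11 + 1
10 + 2
10 + 1 + 1
9 + 3
9 + 2 + 1
9 + 1 + 1 + 1
8 + 4
8 + 3 + 1
8 + 2 + 2
8 + 2 + 1 + 1
8 + 1 + 1 + 1 + 1
…and 35 more, for 47 total.

47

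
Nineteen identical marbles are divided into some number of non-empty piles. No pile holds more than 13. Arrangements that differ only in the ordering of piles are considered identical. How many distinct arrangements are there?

471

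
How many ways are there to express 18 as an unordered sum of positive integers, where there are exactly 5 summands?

There are too many to list fully; the first 12 (by largest part) are:
14, 1, 1, 1, 1
13, 2, 1, 1, 1
12, 3, 1, 1, 1
12, 2, 2, 1, 1
11, 4, 1, 1, 1
11, 3, 2, 1, 1
11, 2, 2, 2, 1
10, 5, 1, 1, 1
10, 4, 2, 1, 1
10, 3, 3, 1, 1
10, 3, 2, 2, 1
10, 2, 2, 2, 2
…and 45 more, for 57 total.

57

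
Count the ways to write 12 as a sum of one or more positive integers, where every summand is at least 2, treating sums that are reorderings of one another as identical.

21

Listing the qualifying partitions of 12:
12
10,2
9,3
8,4
8,2,2
7,5
7,3,2
6,6
6,4,2
6,3,3
6,2,2,2
5,5,2
5,4,3
5,3,2,2
4,4,4
4,4,2,2
4,3,3,2
4,2,2,2,2
3,3,3,3
3,3,2,2,2
2,2,2,2,2,2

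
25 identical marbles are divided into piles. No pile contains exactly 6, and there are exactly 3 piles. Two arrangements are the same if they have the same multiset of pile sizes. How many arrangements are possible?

There are too many to list fully; the first 12 (by largest part) are:
23+1+1
22+2+1
21+3+1
21+2+2
20+4+1
20+3+2
19+5+1
19+4+2
19+3+3
18+5+2
18+4+3
17+7+1
…and 31 more, for 43 total.

43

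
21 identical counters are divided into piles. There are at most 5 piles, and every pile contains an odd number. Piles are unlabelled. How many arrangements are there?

31

There are too many to list fully; the first 12 (by largest part) are:
21
19,1,1
17,3,1
17,1,1,1,1
15,5,1
15,3,3
15,3,1,1,1
13,7,1
13,5,3
13,5,1,1,1
13,3,3,1,1
11,9,1
…and 19 more, for 31 total.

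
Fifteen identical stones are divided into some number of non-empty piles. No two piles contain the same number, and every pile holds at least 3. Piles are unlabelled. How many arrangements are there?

They are:
15
12 + 3
11 + 4
10 + 5
9 + 6
8 + 7
8 + 4 + 3
7 + 5 + 3
6 + 5 + 4

9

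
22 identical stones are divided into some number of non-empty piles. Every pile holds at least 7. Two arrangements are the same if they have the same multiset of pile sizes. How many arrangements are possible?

Enumerating:
22
15 + 7
14 + 8
13 + 9
12 + 10
11 + 11
8 + 7 + 7

7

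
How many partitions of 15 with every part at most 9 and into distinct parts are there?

The partitions of 15 that satisfy the conditions:
6, 9
1, 5, 9
2, 4, 9
1, 2, 3, 9
7, 8
1, 6, 8
2, 5, 8
3, 4, 8
1, 2, 4, 8
2, 6, 7
3, 5, 7
1, 2, 5, 7
1, 3, 4, 7
4, 5, 6
1, 3, 5, 6
2, 3, 4, 6
1, 2, 3, 4, 5
That's 17 in total.

17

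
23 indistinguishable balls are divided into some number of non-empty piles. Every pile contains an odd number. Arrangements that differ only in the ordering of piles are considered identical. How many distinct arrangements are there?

104

A full systematic count gives 104.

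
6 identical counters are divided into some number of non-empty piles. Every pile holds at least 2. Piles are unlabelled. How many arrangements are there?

4

Listing the qualifying partitions of 6:
6
2, 4
3, 3
2, 2, 2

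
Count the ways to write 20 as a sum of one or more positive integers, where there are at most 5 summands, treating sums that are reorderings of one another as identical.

192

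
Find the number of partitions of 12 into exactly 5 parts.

13

The partitions of 12 that satisfy the conditions:
8 + 1 + 1 + 1 + 1
7 + 2 + 1 + 1 + 1
6 + 3 + 1 + 1 + 1
6 + 2 + 2 + 1 + 1
5 + 4 + 1 + 1 + 1
5 + 3 + 2 + 1 + 1
5 + 2 + 2 + 2 + 1
4 + 4 + 2 + 1 + 1
4 + 3 + 3 + 1 + 1
4 + 3 + 2 + 2 + 1
4 + 2 + 2 + 2 + 2
3 + 3 + 3 + 2 + 1
3 + 3 + 2 + 2 + 2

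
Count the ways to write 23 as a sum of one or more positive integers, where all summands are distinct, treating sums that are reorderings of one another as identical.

104

There are 104 such partitions.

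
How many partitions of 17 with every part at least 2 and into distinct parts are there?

21

They are:
17
15, 2
14, 3
13, 4
12, 5
12, 3, 2
11, 6
11, 4, 2
10, 7
10, 5, 2
10, 4, 3
9, 8
9, 6, 2
9, 5, 3
8, 7, 2
8, 6, 3
8, 5, 4
8, 4, 3, 2
7, 6, 4
7, 5, 3, 2
6, 5, 4, 2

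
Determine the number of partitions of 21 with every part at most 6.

331

Direct enumeration gives 331 partitions.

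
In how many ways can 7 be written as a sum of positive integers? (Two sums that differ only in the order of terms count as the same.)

The partitions of 7 that satisfy the conditions:
7
6, 1
5, 2
5, 1, 1
4, 3
4, 2, 1
4, 1, 1, 1
3, 3, 1
3, 2, 2
3, 2, 1, 1
3, 1, 1, 1, 1
2, 2, 2, 1
2, 2, 1, 1, 1
2, 1, 1, 1, 1, 1
1, 1, 1, 1, 1, 1, 1

15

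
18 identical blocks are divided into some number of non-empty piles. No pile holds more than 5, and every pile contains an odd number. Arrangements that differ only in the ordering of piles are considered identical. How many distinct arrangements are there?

17

Listing the qualifying partitions of 18:
5, 5, 5, 3
5, 5, 5, 1, 1, 1
5, 5, 3, 3, 1, 1
5, 5, 3, 1, 1, 1, 1, 1
5, 5, 1, 1, 1, 1, 1, 1, 1, 1
5, 3, 3, 3, 3, 1
5, 3, 3, 3, 1, 1, 1, 1
5, 3, 3, 1, 1, 1, 1, 1, 1, 1
5, 3, 1, 1, 1, 1, 1, 1, 1, 1, 1, 1
5, 1, 1, 1, 1, 1, 1, 1, 1, 1, 1, 1, 1, 1
3, 3, 3, 3, 3, 3
3, 3, 3, 3, 3, 1, 1, 1
3, 3, 3, 3, 1, 1, 1, 1, 1, 1
3, 3, 3, 1, 1, 1, 1, 1, 1, 1, 1, 1
3, 3, 1, 1, 1, 1, 1, 1, 1, 1, 1, 1, 1, 1
3, 1, 1, 1, 1, 1, 1, 1, 1, 1, 1, 1, 1, 1, 1, 1
1, 1, 1, 1, 1, 1, 1, 1, 1, 1, 1, 1, 1, 1, 1, 1, 1, 1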